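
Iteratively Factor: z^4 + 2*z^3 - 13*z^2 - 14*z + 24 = (z + 2)*(z^3 - 13*z + 12) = (z - 3)*(z + 2)*(z^2 + 3*z - 4) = (z - 3)*(z + 2)*(z + 4)*(z - 1)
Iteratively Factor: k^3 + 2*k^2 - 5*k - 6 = (k + 1)*(k^2 + k - 6) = (k - 2)*(k + 1)*(k + 3)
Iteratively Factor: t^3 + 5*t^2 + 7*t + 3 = (t + 1)*(t^2 + 4*t + 3) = (t + 1)*(t + 3)*(t + 1)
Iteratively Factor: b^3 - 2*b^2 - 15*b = (b - 5)*(b^2 + 3*b) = b*(b - 5)*(b + 3)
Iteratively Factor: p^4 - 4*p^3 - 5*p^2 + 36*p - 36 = (p - 2)*(p^3 - 2*p^2 - 9*p + 18) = (p - 2)*(p + 3)*(p^2 - 5*p + 6) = (p - 3)*(p - 2)*(p + 3)*(p - 2)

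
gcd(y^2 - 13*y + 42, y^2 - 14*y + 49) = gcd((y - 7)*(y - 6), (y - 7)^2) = y - 7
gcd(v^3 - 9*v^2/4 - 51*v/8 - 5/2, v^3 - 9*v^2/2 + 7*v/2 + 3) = v + 1/2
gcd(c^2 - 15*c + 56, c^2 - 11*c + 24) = c - 8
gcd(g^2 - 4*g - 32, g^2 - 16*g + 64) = g - 8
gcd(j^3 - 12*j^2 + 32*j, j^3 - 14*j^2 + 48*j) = j^2 - 8*j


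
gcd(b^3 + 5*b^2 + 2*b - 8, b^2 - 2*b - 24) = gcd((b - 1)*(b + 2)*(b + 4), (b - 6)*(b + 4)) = b + 4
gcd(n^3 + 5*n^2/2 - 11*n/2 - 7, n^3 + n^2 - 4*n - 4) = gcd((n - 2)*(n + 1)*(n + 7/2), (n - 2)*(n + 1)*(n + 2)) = n^2 - n - 2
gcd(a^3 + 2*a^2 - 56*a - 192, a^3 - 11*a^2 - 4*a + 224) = a^2 - 4*a - 32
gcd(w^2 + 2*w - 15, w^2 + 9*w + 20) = w + 5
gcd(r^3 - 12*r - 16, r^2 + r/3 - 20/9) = 1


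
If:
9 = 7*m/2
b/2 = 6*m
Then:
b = 216/7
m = 18/7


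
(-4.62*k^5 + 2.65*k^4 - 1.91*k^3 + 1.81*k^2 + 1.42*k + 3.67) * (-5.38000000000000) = 24.8556*k^5 - 14.257*k^4 + 10.2758*k^3 - 9.7378*k^2 - 7.6396*k - 19.7446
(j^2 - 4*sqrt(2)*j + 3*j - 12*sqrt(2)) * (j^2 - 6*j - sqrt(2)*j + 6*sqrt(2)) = j^4 - 5*sqrt(2)*j^3 - 3*j^3 - 10*j^2 + 15*sqrt(2)*j^2 - 24*j + 90*sqrt(2)*j - 144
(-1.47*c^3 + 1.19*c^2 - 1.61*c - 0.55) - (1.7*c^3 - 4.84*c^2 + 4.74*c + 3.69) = -3.17*c^3 + 6.03*c^2 - 6.35*c - 4.24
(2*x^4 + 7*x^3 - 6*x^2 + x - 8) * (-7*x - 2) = -14*x^5 - 53*x^4 + 28*x^3 + 5*x^2 + 54*x + 16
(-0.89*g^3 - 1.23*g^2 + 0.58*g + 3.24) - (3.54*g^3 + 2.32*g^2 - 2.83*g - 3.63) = -4.43*g^3 - 3.55*g^2 + 3.41*g + 6.87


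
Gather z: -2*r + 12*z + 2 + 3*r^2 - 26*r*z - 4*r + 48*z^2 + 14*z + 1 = 3*r^2 - 6*r + 48*z^2 + z*(26 - 26*r) + 3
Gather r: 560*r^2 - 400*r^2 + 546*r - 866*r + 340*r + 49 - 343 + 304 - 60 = 160*r^2 + 20*r - 50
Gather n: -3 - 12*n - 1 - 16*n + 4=-28*n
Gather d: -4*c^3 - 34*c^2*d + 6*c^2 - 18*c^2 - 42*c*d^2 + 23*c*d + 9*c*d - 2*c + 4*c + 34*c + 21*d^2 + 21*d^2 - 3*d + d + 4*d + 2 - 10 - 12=-4*c^3 - 12*c^2 + 36*c + d^2*(42 - 42*c) + d*(-34*c^2 + 32*c + 2) - 20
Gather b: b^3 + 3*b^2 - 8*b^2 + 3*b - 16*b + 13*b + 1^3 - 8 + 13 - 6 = b^3 - 5*b^2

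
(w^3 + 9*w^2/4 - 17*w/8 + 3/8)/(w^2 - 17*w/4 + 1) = (2*w^2 + 5*w - 3)/(2*(w - 4))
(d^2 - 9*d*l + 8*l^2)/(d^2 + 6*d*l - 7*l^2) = (d - 8*l)/(d + 7*l)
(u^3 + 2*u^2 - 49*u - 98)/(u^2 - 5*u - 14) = u + 7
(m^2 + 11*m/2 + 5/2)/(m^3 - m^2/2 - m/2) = (m + 5)/(m*(m - 1))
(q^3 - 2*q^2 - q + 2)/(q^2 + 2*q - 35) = (q^3 - 2*q^2 - q + 2)/(q^2 + 2*q - 35)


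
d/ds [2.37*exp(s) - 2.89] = 2.37*exp(s)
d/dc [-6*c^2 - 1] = -12*c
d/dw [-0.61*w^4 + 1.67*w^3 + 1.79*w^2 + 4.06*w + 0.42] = -2.44*w^3 + 5.01*w^2 + 3.58*w + 4.06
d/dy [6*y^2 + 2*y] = 12*y + 2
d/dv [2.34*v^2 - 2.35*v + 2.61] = 4.68*v - 2.35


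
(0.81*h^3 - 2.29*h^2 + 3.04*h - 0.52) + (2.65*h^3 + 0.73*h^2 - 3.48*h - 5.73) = 3.46*h^3 - 1.56*h^2 - 0.44*h - 6.25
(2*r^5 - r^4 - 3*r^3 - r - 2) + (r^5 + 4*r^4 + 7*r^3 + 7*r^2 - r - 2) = 3*r^5 + 3*r^4 + 4*r^3 + 7*r^2 - 2*r - 4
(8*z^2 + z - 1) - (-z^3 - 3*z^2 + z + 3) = z^3 + 11*z^2 - 4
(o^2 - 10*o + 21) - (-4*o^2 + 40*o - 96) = 5*o^2 - 50*o + 117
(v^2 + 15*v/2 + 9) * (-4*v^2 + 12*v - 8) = -4*v^4 - 18*v^3 + 46*v^2 + 48*v - 72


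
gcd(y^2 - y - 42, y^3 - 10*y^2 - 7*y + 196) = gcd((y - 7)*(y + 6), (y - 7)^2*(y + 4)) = y - 7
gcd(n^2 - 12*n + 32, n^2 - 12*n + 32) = n^2 - 12*n + 32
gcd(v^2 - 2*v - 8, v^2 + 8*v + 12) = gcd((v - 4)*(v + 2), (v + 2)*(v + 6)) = v + 2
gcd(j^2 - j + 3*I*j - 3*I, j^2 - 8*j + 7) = j - 1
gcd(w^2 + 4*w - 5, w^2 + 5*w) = w + 5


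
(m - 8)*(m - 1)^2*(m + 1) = m^4 - 9*m^3 + 7*m^2 + 9*m - 8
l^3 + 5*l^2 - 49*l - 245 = (l - 7)*(l + 5)*(l + 7)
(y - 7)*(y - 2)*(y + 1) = y^3 - 8*y^2 + 5*y + 14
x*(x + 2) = x^2 + 2*x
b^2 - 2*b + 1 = (b - 1)^2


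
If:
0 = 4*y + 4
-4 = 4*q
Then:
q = -1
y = -1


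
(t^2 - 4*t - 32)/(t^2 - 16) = (t - 8)/(t - 4)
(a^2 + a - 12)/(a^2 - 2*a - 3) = (a + 4)/(a + 1)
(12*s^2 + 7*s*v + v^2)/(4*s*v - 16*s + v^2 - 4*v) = (3*s + v)/(v - 4)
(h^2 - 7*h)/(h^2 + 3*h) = (h - 7)/(h + 3)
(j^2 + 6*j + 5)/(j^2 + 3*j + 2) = (j + 5)/(j + 2)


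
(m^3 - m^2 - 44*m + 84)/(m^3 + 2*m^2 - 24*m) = (m^3 - m^2 - 44*m + 84)/(m*(m^2 + 2*m - 24))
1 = 1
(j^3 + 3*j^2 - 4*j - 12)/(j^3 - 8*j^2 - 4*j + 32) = (j + 3)/(j - 8)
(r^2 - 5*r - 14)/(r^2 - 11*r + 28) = (r + 2)/(r - 4)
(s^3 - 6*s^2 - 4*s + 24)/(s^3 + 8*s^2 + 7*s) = (s^3 - 6*s^2 - 4*s + 24)/(s*(s^2 + 8*s + 7))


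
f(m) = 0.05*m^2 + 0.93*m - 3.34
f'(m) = 0.1*m + 0.93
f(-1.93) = -4.95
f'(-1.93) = 0.74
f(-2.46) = -5.33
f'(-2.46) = 0.68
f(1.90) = -1.39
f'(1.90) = 1.12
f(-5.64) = -6.99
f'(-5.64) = 0.37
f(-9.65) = -7.66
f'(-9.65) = -0.04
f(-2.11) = -5.08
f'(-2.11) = 0.72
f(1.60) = -1.72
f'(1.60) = 1.09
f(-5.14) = -6.80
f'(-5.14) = 0.42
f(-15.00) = -6.04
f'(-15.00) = -0.57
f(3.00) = -0.10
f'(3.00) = 1.23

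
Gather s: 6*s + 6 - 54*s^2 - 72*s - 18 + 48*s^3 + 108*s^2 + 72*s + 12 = 48*s^3 + 54*s^2 + 6*s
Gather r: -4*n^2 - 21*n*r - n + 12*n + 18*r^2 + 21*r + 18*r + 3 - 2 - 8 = -4*n^2 + 11*n + 18*r^2 + r*(39 - 21*n) - 7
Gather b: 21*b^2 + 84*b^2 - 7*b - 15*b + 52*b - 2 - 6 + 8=105*b^2 + 30*b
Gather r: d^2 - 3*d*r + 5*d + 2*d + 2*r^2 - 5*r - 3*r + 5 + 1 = d^2 + 7*d + 2*r^2 + r*(-3*d - 8) + 6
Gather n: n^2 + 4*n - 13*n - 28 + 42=n^2 - 9*n + 14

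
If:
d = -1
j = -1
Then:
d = -1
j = -1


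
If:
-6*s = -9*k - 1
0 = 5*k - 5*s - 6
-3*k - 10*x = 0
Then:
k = -41/15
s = -59/15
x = 41/50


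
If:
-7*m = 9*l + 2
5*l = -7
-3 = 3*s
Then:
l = -7/5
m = 53/35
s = -1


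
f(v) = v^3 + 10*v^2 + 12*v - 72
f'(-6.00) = 0.00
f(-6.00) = 0.00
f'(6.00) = 240.00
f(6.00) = 576.00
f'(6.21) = 251.89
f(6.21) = 627.64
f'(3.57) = 121.63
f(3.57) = 143.79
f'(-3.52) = -21.23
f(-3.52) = -33.95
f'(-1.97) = -15.76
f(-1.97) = -64.48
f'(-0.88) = -3.28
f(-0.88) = -75.50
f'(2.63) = 85.35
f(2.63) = 46.92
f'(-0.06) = 10.81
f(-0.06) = -72.68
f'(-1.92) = -15.34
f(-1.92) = -65.25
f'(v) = 3*v^2 + 20*v + 12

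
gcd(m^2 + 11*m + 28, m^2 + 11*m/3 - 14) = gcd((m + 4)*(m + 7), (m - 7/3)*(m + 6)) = 1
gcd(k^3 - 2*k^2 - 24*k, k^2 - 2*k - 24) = k^2 - 2*k - 24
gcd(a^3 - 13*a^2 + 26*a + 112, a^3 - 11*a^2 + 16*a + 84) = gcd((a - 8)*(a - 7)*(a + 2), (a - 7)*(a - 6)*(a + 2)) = a^2 - 5*a - 14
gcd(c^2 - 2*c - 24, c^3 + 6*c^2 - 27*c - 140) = c + 4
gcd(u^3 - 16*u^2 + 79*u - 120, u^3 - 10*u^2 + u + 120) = u^2 - 13*u + 40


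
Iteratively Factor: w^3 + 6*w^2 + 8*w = (w)*(w^2 + 6*w + 8) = w*(w + 4)*(w + 2)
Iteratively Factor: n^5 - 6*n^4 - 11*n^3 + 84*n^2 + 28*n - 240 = (n + 3)*(n^4 - 9*n^3 + 16*n^2 + 36*n - 80) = (n - 4)*(n + 3)*(n^3 - 5*n^2 - 4*n + 20) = (n - 4)*(n + 2)*(n + 3)*(n^2 - 7*n + 10) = (n - 4)*(n - 2)*(n + 2)*(n + 3)*(n - 5)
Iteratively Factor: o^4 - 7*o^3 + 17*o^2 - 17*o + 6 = (o - 1)*(o^3 - 6*o^2 + 11*o - 6) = (o - 2)*(o - 1)*(o^2 - 4*o + 3) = (o - 3)*(o - 2)*(o - 1)*(o - 1)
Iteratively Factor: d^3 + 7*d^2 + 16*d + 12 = (d + 3)*(d^2 + 4*d + 4) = (d + 2)*(d + 3)*(d + 2)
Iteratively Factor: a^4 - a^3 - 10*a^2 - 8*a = (a - 4)*(a^3 + 3*a^2 + 2*a) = (a - 4)*(a + 2)*(a^2 + a) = (a - 4)*(a + 1)*(a + 2)*(a)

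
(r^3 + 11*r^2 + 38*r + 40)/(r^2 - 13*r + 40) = (r^3 + 11*r^2 + 38*r + 40)/(r^2 - 13*r + 40)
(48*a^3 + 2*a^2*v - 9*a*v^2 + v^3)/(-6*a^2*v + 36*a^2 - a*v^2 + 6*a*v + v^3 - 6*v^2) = (-8*a + v)/(v - 6)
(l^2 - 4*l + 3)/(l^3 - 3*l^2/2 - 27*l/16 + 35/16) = 16*(l - 3)/(16*l^2 - 8*l - 35)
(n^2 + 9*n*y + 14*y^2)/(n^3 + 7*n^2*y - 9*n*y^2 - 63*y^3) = (-n - 2*y)/(-n^2 + 9*y^2)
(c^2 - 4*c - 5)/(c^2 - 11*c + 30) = (c + 1)/(c - 6)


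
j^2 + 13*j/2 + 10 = (j + 5/2)*(j + 4)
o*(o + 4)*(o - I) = o^3 + 4*o^2 - I*o^2 - 4*I*o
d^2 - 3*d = d*(d - 3)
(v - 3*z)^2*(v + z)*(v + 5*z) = v^4 - 22*v^2*z^2 + 24*v*z^3 + 45*z^4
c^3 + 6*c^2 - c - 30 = (c - 2)*(c + 3)*(c + 5)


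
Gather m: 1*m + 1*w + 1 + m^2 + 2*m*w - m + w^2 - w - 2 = m^2 + 2*m*w + w^2 - 1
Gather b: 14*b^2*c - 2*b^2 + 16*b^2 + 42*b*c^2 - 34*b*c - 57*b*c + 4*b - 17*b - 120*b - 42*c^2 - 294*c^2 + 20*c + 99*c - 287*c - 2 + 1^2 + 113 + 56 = b^2*(14*c + 14) + b*(42*c^2 - 91*c - 133) - 336*c^2 - 168*c + 168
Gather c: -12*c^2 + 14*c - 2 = -12*c^2 + 14*c - 2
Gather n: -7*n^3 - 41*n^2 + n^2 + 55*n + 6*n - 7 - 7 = -7*n^3 - 40*n^2 + 61*n - 14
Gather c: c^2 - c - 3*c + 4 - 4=c^2 - 4*c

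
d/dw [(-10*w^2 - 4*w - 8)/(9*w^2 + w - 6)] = 2*(13*w^2 + 132*w + 16)/(81*w^4 + 18*w^3 - 107*w^2 - 12*w + 36)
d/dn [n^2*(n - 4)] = n*(3*n - 8)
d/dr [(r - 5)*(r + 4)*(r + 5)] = 3*r^2 + 8*r - 25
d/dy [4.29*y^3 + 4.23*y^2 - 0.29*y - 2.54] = 12.87*y^2 + 8.46*y - 0.29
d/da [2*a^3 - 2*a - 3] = 6*a^2 - 2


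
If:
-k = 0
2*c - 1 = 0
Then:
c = 1/2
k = 0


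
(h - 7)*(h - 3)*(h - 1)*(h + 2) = h^4 - 9*h^3 + 9*h^2 + 41*h - 42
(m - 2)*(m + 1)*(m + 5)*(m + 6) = m^4 + 10*m^3 + 17*m^2 - 52*m - 60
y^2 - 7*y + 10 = (y - 5)*(y - 2)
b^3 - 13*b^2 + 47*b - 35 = (b - 7)*(b - 5)*(b - 1)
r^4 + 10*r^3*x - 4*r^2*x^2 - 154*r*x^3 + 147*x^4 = (r - 3*x)*(r - x)*(r + 7*x)^2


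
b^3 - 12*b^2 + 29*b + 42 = (b - 7)*(b - 6)*(b + 1)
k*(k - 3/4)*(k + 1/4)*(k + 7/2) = k^4 + 3*k^3 - 31*k^2/16 - 21*k/32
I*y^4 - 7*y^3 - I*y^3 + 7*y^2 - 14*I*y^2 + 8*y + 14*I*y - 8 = (y + I)*(y + 2*I)*(y + 4*I)*(I*y - I)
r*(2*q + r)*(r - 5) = 2*q*r^2 - 10*q*r + r^3 - 5*r^2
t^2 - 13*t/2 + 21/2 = (t - 7/2)*(t - 3)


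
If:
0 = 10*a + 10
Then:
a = -1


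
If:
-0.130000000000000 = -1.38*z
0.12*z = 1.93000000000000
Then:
No Solution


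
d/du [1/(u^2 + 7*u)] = (-2*u - 7)/(u^2*(u + 7)^2)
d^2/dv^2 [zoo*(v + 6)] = 0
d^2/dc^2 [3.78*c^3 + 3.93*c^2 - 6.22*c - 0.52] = 22.68*c + 7.86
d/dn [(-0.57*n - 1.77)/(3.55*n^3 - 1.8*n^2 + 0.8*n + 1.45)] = (4.047*n^3 + 17.8245*n^2 - 6.372*n + 0.5895)/(12.6025*n^6 - 12.78*n^5 + 8.92*n^4 + 7.415*n^3 - 4.58*n^2 + 2.32*n + 2.1025)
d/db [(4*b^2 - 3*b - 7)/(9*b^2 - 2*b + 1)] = (19*b^2 + 134*b - 17)/(81*b^4 - 36*b^3 + 22*b^2 - 4*b + 1)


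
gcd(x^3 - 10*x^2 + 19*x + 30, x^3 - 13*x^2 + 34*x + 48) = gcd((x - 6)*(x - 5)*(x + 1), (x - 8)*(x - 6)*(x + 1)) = x^2 - 5*x - 6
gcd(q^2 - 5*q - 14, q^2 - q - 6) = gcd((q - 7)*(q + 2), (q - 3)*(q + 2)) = q + 2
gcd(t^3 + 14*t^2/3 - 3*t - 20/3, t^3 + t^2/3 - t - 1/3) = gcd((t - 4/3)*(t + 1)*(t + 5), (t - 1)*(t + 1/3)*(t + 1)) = t + 1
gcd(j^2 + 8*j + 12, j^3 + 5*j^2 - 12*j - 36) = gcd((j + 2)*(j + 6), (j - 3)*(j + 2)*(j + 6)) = j^2 + 8*j + 12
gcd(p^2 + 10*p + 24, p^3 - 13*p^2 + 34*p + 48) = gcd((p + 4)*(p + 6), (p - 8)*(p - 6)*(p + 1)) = 1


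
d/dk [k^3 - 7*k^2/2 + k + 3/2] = 3*k^2 - 7*k + 1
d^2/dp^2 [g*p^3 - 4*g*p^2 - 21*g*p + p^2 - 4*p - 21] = 6*g*p - 8*g + 2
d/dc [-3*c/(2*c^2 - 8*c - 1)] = 3*(2*c^2 + 1)/(4*c^4 - 32*c^3 + 60*c^2 + 16*c + 1)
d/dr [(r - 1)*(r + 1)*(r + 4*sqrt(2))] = 3*r^2 + 8*sqrt(2)*r - 1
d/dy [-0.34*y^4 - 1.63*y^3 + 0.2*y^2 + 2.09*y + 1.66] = -1.36*y^3 - 4.89*y^2 + 0.4*y + 2.09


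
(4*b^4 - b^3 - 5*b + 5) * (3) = 12*b^4 - 3*b^3 - 15*b + 15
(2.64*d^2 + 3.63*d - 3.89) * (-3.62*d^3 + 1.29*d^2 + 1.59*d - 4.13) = -9.5568*d^5 - 9.735*d^4 + 22.9621*d^3 - 10.1496*d^2 - 21.177*d + 16.0657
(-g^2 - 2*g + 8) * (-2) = 2*g^2 + 4*g - 16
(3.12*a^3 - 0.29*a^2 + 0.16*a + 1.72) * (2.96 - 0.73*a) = -2.2776*a^4 + 9.4469*a^3 - 0.9752*a^2 - 0.782*a + 5.0912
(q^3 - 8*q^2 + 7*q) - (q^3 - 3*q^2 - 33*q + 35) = -5*q^2 + 40*q - 35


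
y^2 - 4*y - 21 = (y - 7)*(y + 3)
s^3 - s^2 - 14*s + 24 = (s - 3)*(s - 2)*(s + 4)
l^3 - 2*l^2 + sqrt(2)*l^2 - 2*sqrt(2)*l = l*(l - 2)*(l + sqrt(2))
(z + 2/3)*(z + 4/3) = z^2 + 2*z + 8/9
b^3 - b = b*(b - 1)*(b + 1)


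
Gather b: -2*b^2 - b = -2*b^2 - b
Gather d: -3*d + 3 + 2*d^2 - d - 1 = 2*d^2 - 4*d + 2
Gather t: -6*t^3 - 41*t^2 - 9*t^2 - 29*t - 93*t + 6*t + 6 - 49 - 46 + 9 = -6*t^3 - 50*t^2 - 116*t - 80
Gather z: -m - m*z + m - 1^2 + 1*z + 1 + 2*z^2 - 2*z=2*z^2 + z*(-m - 1)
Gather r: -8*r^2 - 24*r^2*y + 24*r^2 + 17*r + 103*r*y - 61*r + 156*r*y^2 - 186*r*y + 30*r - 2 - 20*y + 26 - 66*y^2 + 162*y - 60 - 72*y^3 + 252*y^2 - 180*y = r^2*(16 - 24*y) + r*(156*y^2 - 83*y - 14) - 72*y^3 + 186*y^2 - 38*y - 36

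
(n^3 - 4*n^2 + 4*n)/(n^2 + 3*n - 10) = n*(n - 2)/(n + 5)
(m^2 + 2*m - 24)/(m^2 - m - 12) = (m + 6)/(m + 3)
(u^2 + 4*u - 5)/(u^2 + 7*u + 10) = (u - 1)/(u + 2)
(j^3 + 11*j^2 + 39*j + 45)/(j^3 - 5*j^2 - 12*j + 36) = (j^2 + 8*j + 15)/(j^2 - 8*j + 12)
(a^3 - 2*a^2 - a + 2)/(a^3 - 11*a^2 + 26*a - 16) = (a + 1)/(a - 8)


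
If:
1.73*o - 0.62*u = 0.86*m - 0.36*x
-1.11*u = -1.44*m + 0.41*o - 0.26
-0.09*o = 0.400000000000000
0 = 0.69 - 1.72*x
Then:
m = -5.23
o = -4.44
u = -4.91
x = 0.40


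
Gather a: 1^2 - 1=0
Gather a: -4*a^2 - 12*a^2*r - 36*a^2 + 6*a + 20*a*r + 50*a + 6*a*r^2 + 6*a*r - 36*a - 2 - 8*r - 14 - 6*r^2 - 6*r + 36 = a^2*(-12*r - 40) + a*(6*r^2 + 26*r + 20) - 6*r^2 - 14*r + 20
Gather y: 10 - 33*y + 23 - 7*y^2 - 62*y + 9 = -7*y^2 - 95*y + 42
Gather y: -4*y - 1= -4*y - 1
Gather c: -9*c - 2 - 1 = -9*c - 3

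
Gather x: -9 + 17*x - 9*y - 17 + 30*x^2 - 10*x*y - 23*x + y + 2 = 30*x^2 + x*(-10*y - 6) - 8*y - 24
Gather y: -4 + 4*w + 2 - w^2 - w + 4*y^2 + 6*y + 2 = -w^2 + 3*w + 4*y^2 + 6*y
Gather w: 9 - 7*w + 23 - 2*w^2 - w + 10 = -2*w^2 - 8*w + 42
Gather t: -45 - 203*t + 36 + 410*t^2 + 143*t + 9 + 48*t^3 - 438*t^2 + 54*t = 48*t^3 - 28*t^2 - 6*t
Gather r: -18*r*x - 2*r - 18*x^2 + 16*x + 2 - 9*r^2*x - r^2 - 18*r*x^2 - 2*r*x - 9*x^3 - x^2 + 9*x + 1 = r^2*(-9*x - 1) + r*(-18*x^2 - 20*x - 2) - 9*x^3 - 19*x^2 + 25*x + 3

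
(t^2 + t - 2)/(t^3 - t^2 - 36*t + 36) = (t + 2)/(t^2 - 36)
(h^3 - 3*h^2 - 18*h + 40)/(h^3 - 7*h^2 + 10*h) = (h + 4)/h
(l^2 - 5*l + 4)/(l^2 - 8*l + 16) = (l - 1)/(l - 4)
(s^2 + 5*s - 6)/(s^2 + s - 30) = (s - 1)/(s - 5)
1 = 1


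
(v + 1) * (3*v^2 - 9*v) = 3*v^3 - 6*v^2 - 9*v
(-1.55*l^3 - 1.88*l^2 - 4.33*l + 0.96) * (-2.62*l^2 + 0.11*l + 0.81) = 4.061*l^5 + 4.7551*l^4 + 9.8823*l^3 - 4.5143*l^2 - 3.4017*l + 0.7776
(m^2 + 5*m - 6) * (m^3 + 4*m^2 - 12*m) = m^5 + 9*m^4 + 2*m^3 - 84*m^2 + 72*m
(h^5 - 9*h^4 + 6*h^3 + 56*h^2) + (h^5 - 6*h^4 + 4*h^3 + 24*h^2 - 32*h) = 2*h^5 - 15*h^4 + 10*h^3 + 80*h^2 - 32*h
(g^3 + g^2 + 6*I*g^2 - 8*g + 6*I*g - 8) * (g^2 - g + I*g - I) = g^5 + 7*I*g^4 - 15*g^3 - 15*I*g^2 + 14*g + 8*I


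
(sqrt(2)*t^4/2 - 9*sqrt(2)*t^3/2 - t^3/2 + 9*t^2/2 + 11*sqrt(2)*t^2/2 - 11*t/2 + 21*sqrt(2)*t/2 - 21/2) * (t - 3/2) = sqrt(2)*t^5/2 - 21*sqrt(2)*t^4/4 - t^4/2 + 21*t^3/4 + 49*sqrt(2)*t^3/4 - 49*t^2/4 + 9*sqrt(2)*t^2/4 - 63*sqrt(2)*t/4 - 9*t/4 + 63/4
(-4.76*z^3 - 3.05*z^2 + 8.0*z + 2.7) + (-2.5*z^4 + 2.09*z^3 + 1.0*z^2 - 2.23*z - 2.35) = -2.5*z^4 - 2.67*z^3 - 2.05*z^2 + 5.77*z + 0.35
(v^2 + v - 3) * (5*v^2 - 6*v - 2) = 5*v^4 - v^3 - 23*v^2 + 16*v + 6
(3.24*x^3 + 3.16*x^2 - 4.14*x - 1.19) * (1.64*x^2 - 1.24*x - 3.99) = 5.3136*x^5 + 1.1648*x^4 - 23.6356*x^3 - 9.4264*x^2 + 17.9942*x + 4.7481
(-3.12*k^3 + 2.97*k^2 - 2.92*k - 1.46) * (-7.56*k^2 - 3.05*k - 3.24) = 23.5872*k^5 - 12.9372*k^4 + 23.1255*k^3 + 10.3208*k^2 + 13.9138*k + 4.7304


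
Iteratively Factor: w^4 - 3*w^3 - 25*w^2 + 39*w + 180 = (w + 3)*(w^3 - 6*w^2 - 7*w + 60) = (w - 5)*(w + 3)*(w^2 - w - 12) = (w - 5)*(w - 4)*(w + 3)*(w + 3)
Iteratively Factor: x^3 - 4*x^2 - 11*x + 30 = (x - 2)*(x^2 - 2*x - 15) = (x - 5)*(x - 2)*(x + 3)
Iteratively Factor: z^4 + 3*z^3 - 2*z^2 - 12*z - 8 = (z - 2)*(z^3 + 5*z^2 + 8*z + 4) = (z - 2)*(z + 2)*(z^2 + 3*z + 2) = (z - 2)*(z + 1)*(z + 2)*(z + 2)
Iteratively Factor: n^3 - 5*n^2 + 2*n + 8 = (n + 1)*(n^2 - 6*n + 8) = (n - 4)*(n + 1)*(n - 2)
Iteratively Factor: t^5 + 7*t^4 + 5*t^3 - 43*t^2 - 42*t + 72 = (t + 4)*(t^4 + 3*t^3 - 7*t^2 - 15*t + 18) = (t + 3)*(t + 4)*(t^3 - 7*t + 6) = (t + 3)^2*(t + 4)*(t^2 - 3*t + 2) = (t - 2)*(t + 3)^2*(t + 4)*(t - 1)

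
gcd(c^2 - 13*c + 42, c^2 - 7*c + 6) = c - 6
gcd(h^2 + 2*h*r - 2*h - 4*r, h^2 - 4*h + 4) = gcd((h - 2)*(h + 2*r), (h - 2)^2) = h - 2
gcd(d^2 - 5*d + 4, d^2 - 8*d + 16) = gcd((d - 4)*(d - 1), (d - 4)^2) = d - 4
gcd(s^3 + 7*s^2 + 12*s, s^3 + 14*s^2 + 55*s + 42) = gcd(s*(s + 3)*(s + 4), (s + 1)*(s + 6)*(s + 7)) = 1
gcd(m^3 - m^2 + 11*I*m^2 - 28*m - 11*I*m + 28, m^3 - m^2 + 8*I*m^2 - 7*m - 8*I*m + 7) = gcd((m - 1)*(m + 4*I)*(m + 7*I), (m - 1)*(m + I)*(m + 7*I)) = m^2 + m*(-1 + 7*I) - 7*I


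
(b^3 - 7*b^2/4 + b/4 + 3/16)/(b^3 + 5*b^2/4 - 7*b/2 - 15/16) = (2*b - 1)/(2*b + 5)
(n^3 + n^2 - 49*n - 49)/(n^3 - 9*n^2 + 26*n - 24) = (n^3 + n^2 - 49*n - 49)/(n^3 - 9*n^2 + 26*n - 24)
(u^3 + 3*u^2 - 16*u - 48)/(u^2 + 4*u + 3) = (u^2 - 16)/(u + 1)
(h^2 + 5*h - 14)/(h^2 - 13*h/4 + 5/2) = 4*(h + 7)/(4*h - 5)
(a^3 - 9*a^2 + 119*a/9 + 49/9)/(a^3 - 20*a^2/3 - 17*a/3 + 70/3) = (9*a^2 - 18*a - 7)/(3*(3*a^2 + a - 10))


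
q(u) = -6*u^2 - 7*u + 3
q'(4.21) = -57.52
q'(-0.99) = 4.88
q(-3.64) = -51.02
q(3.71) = -105.55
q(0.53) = -2.40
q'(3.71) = -51.52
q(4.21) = -132.81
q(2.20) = -41.44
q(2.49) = -51.63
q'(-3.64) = 36.68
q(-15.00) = -1242.00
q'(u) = -12*u - 7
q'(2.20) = -33.40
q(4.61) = -156.78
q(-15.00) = -1242.00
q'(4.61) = -62.32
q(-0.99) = 4.05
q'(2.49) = -36.88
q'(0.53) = -13.36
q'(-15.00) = 173.00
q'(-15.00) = 173.00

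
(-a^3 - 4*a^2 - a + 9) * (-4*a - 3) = 4*a^4 + 19*a^3 + 16*a^2 - 33*a - 27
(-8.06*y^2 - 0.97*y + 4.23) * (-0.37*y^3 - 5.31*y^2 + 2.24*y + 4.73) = 2.9822*y^5 + 43.1575*y^4 - 14.4688*y^3 - 62.7579*y^2 + 4.8871*y + 20.0079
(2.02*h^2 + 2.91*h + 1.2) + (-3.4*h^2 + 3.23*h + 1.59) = -1.38*h^2 + 6.14*h + 2.79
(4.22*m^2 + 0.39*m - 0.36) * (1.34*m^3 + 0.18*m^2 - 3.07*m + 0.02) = 5.6548*m^5 + 1.2822*m^4 - 13.3676*m^3 - 1.1777*m^2 + 1.113*m - 0.0072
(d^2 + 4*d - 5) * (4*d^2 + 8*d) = 4*d^4 + 24*d^3 + 12*d^2 - 40*d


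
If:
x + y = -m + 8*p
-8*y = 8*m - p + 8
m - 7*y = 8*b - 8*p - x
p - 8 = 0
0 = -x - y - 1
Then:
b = 81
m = 65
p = 8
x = 64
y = -65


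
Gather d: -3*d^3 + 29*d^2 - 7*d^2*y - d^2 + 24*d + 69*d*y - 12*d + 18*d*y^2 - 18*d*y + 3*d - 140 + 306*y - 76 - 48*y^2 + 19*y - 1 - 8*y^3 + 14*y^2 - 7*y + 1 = -3*d^3 + d^2*(28 - 7*y) + d*(18*y^2 + 51*y + 15) - 8*y^3 - 34*y^2 + 318*y - 216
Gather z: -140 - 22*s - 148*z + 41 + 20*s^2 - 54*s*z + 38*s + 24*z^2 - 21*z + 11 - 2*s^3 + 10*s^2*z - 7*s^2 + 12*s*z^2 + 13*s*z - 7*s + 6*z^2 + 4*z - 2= -2*s^3 + 13*s^2 + 9*s + z^2*(12*s + 30) + z*(10*s^2 - 41*s - 165) - 90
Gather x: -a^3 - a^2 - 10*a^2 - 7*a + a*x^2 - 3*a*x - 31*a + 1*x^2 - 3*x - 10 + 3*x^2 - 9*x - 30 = -a^3 - 11*a^2 - 38*a + x^2*(a + 4) + x*(-3*a - 12) - 40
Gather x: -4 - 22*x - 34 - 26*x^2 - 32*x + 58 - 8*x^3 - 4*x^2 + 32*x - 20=-8*x^3 - 30*x^2 - 22*x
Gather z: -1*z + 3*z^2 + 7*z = 3*z^2 + 6*z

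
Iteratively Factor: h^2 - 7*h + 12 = (h - 3)*(h - 4)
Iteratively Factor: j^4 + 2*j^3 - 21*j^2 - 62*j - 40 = (j - 5)*(j^3 + 7*j^2 + 14*j + 8) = (j - 5)*(j + 1)*(j^2 + 6*j + 8) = (j - 5)*(j + 1)*(j + 2)*(j + 4)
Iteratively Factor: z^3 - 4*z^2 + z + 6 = (z - 2)*(z^2 - 2*z - 3) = (z - 2)*(z + 1)*(z - 3)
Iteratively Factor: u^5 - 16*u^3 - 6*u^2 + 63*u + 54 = (u + 3)*(u^4 - 3*u^3 - 7*u^2 + 15*u + 18) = (u - 3)*(u + 3)*(u^3 - 7*u - 6) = (u - 3)*(u + 2)*(u + 3)*(u^2 - 2*u - 3) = (u - 3)*(u + 1)*(u + 2)*(u + 3)*(u - 3)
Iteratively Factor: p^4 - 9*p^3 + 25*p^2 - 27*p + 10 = (p - 5)*(p^3 - 4*p^2 + 5*p - 2) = (p - 5)*(p - 1)*(p^2 - 3*p + 2) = (p - 5)*(p - 2)*(p - 1)*(p - 1)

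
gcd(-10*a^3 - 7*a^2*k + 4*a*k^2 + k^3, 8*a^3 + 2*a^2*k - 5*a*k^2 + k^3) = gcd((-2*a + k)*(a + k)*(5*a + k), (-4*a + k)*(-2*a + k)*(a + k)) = 2*a^2 + a*k - k^2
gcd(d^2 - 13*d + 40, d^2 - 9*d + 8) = d - 8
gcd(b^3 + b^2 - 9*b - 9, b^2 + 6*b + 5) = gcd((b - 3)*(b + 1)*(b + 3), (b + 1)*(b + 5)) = b + 1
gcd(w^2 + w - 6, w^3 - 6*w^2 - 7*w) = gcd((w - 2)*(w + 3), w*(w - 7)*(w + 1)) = 1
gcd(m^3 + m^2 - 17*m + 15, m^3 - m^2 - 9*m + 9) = m^2 - 4*m + 3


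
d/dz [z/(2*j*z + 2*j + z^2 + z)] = 2*j/(2*j*z + 2*j + z^2 + z)^2 - z^2/(2*j*z + 2*j + z^2 + z)^2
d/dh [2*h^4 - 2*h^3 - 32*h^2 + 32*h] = 8*h^3 - 6*h^2 - 64*h + 32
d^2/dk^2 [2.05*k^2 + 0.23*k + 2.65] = 4.10000000000000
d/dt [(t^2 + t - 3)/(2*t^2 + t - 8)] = (-t^2 - 4*t - 5)/(4*t^4 + 4*t^3 - 31*t^2 - 16*t + 64)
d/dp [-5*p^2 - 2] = -10*p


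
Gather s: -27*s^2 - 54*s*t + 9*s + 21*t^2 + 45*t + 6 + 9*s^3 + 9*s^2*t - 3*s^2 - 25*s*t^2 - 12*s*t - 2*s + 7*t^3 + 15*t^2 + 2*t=9*s^3 + s^2*(9*t - 30) + s*(-25*t^2 - 66*t + 7) + 7*t^3 + 36*t^2 + 47*t + 6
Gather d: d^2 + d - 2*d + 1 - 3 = d^2 - d - 2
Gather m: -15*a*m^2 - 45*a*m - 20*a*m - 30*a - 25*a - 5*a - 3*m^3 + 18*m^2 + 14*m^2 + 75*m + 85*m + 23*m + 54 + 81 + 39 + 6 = -60*a - 3*m^3 + m^2*(32 - 15*a) + m*(183 - 65*a) + 180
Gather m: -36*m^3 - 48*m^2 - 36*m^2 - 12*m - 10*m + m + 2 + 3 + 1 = -36*m^3 - 84*m^2 - 21*m + 6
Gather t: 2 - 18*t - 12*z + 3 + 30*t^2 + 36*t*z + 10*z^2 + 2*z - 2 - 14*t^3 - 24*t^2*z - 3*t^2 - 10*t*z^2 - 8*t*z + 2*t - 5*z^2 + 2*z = -14*t^3 + t^2*(27 - 24*z) + t*(-10*z^2 + 28*z - 16) + 5*z^2 - 8*z + 3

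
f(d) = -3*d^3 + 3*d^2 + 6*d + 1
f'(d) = -9*d^2 + 6*d + 6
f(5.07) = -282.44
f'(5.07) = -194.92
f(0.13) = 1.82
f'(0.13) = 6.63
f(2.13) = -1.60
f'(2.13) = -22.05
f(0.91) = 6.68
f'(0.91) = 4.01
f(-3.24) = 115.09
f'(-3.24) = -107.92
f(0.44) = 3.97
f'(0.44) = 6.90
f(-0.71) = -0.67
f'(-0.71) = -2.80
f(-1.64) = 12.46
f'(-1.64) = -28.05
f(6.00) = -503.00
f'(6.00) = -282.00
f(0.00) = 1.00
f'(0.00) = 6.00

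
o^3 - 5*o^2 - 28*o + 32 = (o - 8)*(o - 1)*(o + 4)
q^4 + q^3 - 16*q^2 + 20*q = q*(q - 2)^2*(q + 5)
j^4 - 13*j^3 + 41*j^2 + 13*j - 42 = (j - 7)*(j - 6)*(j - 1)*(j + 1)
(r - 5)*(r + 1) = r^2 - 4*r - 5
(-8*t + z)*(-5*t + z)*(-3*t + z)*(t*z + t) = -120*t^4*z - 120*t^4 + 79*t^3*z^2 + 79*t^3*z - 16*t^2*z^3 - 16*t^2*z^2 + t*z^4 + t*z^3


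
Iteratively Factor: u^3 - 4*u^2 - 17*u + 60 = (u + 4)*(u^2 - 8*u + 15) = (u - 3)*(u + 4)*(u - 5)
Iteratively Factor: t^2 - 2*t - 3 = (t - 3)*(t + 1)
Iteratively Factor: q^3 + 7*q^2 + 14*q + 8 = (q + 4)*(q^2 + 3*q + 2) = (q + 2)*(q + 4)*(q + 1)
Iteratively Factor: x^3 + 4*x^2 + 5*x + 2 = (x + 2)*(x^2 + 2*x + 1) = (x + 1)*(x + 2)*(x + 1)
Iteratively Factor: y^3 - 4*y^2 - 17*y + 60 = (y - 5)*(y^2 + y - 12) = (y - 5)*(y + 4)*(y - 3)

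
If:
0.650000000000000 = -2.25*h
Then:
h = -0.29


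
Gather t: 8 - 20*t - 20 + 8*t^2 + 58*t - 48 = 8*t^2 + 38*t - 60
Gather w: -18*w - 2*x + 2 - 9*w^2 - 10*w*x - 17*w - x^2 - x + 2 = -9*w^2 + w*(-10*x - 35) - x^2 - 3*x + 4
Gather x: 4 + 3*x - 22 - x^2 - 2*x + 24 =-x^2 + x + 6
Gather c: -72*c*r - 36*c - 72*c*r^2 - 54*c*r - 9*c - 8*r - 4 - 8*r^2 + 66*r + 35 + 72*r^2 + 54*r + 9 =c*(-72*r^2 - 126*r - 45) + 64*r^2 + 112*r + 40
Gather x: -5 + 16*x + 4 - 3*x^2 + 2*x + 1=-3*x^2 + 18*x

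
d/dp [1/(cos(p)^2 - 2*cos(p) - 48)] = 2*(cos(p) - 1)*sin(p)/(sin(p)^2 + 2*cos(p) + 47)^2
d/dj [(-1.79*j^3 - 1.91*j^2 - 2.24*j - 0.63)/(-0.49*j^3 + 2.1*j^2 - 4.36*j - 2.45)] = (-4.6949*j^4 + 13.4136*j^3 + 25.262*j^2 + 12.005*j + 2.7412)/(0.2401*j^6 - 2.058*j^5 + 8.6828*j^4 - 15.911*j^3 + 8.7196*j^2 + 21.364*j + 6.0025)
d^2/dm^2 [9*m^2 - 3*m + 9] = 18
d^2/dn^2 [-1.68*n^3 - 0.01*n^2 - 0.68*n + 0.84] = -10.08*n - 0.02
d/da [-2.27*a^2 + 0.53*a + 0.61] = 0.53 - 4.54*a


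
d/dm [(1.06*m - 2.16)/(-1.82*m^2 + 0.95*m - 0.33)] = (1.9292*m^2 - 7.8624*m + 1.7022)/(3.3124*m^4 - 3.458*m^3 + 2.1037*m^2 - 0.627*m + 0.1089)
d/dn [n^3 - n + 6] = 3*n^2 - 1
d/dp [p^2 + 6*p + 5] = 2*p + 6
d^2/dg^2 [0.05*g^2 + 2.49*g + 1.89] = 0.100000000000000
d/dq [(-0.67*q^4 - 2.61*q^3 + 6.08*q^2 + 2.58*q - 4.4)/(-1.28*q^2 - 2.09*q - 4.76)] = (1.7152*q^5 + 7.5417*q^4 + 23.6666*q^3 + 27.866*q^2 - 69.1456*q - 21.4768)/(1.6384*q^4 + 5.3504*q^3 + 16.5537*q^2 + 19.8968*q + 22.6576)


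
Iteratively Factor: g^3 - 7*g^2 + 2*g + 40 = (g + 2)*(g^2 - 9*g + 20) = (g - 4)*(g + 2)*(g - 5)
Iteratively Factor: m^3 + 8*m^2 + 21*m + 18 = (m + 3)*(m^2 + 5*m + 6) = (m + 3)^2*(m + 2)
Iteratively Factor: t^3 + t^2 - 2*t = (t)*(t^2 + t - 2) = t*(t - 1)*(t + 2)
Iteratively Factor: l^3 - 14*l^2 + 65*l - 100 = (l - 5)*(l^2 - 9*l + 20) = (l - 5)^2*(l - 4)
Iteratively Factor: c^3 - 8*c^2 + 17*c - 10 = (c - 1)*(c^2 - 7*c + 10) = (c - 2)*(c - 1)*(c - 5)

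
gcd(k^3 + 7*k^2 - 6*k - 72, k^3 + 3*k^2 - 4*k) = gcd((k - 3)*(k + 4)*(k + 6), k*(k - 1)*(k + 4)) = k + 4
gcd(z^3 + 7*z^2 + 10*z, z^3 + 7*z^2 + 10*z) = z^3 + 7*z^2 + 10*z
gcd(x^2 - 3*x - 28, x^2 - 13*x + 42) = x - 7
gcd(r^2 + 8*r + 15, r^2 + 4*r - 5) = r + 5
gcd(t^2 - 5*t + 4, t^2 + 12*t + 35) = 1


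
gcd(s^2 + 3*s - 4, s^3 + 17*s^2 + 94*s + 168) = s + 4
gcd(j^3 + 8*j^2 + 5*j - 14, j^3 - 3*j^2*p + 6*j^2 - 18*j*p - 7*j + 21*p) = j^2 + 6*j - 7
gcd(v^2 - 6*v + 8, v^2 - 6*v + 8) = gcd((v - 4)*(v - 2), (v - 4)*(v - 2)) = v^2 - 6*v + 8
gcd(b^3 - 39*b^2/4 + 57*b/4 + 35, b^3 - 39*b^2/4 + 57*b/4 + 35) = b^3 - 39*b^2/4 + 57*b/4 + 35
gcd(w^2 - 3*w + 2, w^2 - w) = w - 1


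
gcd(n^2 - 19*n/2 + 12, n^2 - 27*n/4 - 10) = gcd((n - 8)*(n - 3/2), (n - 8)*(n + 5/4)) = n - 8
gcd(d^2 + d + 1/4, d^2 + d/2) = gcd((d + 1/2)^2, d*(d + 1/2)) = d + 1/2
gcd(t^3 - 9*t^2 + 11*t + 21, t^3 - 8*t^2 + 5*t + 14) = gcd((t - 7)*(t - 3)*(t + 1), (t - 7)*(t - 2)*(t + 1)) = t^2 - 6*t - 7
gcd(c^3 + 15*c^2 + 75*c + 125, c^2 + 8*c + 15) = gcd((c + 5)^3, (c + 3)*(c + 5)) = c + 5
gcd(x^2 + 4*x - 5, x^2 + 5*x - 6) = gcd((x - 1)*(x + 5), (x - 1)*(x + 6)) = x - 1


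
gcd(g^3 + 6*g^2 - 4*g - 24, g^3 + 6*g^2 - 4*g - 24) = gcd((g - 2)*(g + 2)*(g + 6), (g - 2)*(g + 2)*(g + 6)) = g^3 + 6*g^2 - 4*g - 24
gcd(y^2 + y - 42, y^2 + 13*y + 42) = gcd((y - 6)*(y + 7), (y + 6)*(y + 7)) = y + 7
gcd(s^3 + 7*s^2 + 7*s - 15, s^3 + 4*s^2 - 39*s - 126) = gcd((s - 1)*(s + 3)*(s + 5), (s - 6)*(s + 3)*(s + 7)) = s + 3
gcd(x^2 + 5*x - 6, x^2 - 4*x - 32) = 1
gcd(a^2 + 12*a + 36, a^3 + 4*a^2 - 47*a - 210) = a + 6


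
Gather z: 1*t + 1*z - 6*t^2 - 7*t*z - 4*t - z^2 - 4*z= -6*t^2 - 3*t - z^2 + z*(-7*t - 3)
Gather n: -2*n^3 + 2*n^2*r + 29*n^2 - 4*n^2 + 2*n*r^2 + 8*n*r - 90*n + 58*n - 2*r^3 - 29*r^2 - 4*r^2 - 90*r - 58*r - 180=-2*n^3 + n^2*(2*r + 25) + n*(2*r^2 + 8*r - 32) - 2*r^3 - 33*r^2 - 148*r - 180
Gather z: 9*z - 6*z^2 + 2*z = -6*z^2 + 11*z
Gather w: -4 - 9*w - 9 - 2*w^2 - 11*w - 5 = -2*w^2 - 20*w - 18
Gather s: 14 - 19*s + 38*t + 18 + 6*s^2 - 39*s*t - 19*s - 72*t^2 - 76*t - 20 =6*s^2 + s*(-39*t - 38) - 72*t^2 - 38*t + 12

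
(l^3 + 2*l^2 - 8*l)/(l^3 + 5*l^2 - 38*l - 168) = l*(l - 2)/(l^2 + l - 42)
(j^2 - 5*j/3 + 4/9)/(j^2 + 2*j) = (9*j^2 - 15*j + 4)/(9*j*(j + 2))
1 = 1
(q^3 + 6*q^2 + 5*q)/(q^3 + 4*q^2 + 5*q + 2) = q*(q + 5)/(q^2 + 3*q + 2)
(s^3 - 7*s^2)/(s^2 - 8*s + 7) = s^2/(s - 1)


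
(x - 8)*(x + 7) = x^2 - x - 56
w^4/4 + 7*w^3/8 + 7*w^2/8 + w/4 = w*(w/4 + 1/2)*(w + 1/2)*(w + 1)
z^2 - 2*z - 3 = (z - 3)*(z + 1)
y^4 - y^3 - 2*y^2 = y^2*(y - 2)*(y + 1)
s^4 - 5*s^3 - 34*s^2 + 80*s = s*(s - 8)*(s - 2)*(s + 5)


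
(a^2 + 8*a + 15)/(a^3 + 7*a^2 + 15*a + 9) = (a + 5)/(a^2 + 4*a + 3)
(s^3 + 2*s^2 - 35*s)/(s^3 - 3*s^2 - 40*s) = (-s^2 - 2*s + 35)/(-s^2 + 3*s + 40)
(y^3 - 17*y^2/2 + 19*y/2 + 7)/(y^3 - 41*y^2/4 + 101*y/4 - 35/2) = 2*(2*y + 1)/(4*y - 5)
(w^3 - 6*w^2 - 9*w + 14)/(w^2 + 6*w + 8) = (w^2 - 8*w + 7)/(w + 4)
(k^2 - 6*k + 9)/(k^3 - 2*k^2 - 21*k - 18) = (-k^2 + 6*k - 9)/(-k^3 + 2*k^2 + 21*k + 18)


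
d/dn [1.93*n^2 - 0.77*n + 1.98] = 3.86*n - 0.77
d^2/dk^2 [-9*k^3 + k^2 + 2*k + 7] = 2 - 54*k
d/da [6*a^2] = 12*a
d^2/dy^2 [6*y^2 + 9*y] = 12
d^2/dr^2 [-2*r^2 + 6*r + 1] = -4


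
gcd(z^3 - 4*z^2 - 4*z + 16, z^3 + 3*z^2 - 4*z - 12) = z^2 - 4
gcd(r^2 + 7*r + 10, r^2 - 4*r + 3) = 1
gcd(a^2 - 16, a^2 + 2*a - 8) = a + 4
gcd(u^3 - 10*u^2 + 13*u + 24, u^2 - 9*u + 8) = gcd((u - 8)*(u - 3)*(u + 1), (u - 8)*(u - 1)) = u - 8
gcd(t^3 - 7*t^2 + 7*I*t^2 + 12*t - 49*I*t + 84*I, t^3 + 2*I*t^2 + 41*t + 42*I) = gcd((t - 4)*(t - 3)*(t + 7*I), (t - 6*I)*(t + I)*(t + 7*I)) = t + 7*I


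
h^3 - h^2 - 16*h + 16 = (h - 4)*(h - 1)*(h + 4)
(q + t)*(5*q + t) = 5*q^2 + 6*q*t + t^2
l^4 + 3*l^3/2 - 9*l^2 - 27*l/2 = l*(l - 3)*(l + 3/2)*(l + 3)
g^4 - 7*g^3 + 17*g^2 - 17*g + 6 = (g - 3)*(g - 2)*(g - 1)^2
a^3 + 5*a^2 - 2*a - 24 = (a - 2)*(a + 3)*(a + 4)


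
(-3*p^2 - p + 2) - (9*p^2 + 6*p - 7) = -12*p^2 - 7*p + 9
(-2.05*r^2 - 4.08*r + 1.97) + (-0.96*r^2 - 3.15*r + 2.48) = -3.01*r^2 - 7.23*r + 4.45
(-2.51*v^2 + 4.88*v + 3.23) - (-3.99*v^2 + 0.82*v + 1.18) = 1.48*v^2 + 4.06*v + 2.05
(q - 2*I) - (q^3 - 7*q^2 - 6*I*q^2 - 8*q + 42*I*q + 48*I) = -q^3 + 7*q^2 + 6*I*q^2 + 9*q - 42*I*q - 50*I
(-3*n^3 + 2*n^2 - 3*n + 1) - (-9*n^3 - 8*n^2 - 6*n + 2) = 6*n^3 + 10*n^2 + 3*n - 1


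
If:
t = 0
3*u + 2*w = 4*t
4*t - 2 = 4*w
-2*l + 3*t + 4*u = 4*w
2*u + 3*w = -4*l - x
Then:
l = 5/3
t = 0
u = 1/3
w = -1/2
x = -35/6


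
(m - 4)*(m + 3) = m^2 - m - 12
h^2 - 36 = (h - 6)*(h + 6)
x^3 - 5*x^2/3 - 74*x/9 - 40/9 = (x - 4)*(x + 2/3)*(x + 5/3)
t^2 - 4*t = t*(t - 4)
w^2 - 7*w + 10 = (w - 5)*(w - 2)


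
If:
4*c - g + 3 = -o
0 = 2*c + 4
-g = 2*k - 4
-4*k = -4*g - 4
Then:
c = -2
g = 2/3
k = 5/3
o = 17/3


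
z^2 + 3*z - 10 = (z - 2)*(z + 5)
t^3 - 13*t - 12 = (t - 4)*(t + 1)*(t + 3)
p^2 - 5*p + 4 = (p - 4)*(p - 1)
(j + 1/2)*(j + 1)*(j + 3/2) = j^3 + 3*j^2 + 11*j/4 + 3/4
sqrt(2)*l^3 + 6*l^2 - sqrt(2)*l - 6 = (l - 1)*(l + 3*sqrt(2))*(sqrt(2)*l + sqrt(2))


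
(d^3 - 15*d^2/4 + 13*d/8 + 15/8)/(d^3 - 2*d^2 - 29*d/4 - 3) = (4*d^2 - 17*d + 15)/(2*(2*d^2 - 5*d - 12))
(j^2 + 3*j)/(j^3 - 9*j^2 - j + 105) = j/(j^2 - 12*j + 35)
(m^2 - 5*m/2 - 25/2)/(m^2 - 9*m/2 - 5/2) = (2*m + 5)/(2*m + 1)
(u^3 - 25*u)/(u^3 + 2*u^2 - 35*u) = (u + 5)/(u + 7)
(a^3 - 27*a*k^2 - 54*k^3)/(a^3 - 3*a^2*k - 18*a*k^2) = (a + 3*k)/a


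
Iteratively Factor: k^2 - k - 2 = (k + 1)*(k - 2)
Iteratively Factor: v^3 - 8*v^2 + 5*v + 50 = (v + 2)*(v^2 - 10*v + 25) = (v - 5)*(v + 2)*(v - 5)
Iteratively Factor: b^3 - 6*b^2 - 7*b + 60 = (b - 5)*(b^2 - b - 12) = (b - 5)*(b + 3)*(b - 4)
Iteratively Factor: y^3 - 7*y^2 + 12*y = (y - 3)*(y^2 - 4*y) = y*(y - 3)*(y - 4)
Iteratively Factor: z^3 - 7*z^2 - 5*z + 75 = (z + 3)*(z^2 - 10*z + 25) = (z - 5)*(z + 3)*(z - 5)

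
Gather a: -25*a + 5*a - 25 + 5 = -20*a - 20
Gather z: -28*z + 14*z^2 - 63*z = 14*z^2 - 91*z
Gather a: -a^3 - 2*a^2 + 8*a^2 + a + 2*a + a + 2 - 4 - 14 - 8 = -a^3 + 6*a^2 + 4*a - 24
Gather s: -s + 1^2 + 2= 3 - s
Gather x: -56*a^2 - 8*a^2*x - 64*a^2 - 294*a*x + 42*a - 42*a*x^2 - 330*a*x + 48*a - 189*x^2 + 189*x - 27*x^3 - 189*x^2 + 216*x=-120*a^2 + 90*a - 27*x^3 + x^2*(-42*a - 378) + x*(-8*a^2 - 624*a + 405)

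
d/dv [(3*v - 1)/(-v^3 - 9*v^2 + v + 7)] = (-3*v^3 - 27*v^2 + 3*v + (3*v - 1)*(3*v^2 + 18*v - 1) + 21)/(v^3 + 9*v^2 - v - 7)^2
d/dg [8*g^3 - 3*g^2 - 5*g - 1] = 24*g^2 - 6*g - 5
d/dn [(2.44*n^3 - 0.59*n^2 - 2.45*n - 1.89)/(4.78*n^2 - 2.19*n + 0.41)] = (11.6632*n^4 - 10.6872*n^3 + 16.0043*n^2 + 17.5846*n - 5.1436)/(22.8484*n^4 - 20.9364*n^3 + 8.7157*n^2 - 1.7958*n + 0.1681)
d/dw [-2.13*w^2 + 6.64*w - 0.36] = 6.64 - 4.26*w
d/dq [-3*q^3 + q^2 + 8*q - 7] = -9*q^2 + 2*q + 8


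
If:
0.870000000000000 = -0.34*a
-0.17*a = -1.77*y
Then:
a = -2.56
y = -0.25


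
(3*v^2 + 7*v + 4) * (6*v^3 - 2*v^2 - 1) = 18*v^5 + 36*v^4 + 10*v^3 - 11*v^2 - 7*v - 4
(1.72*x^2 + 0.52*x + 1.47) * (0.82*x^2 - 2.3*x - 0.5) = 1.4104*x^4 - 3.5296*x^3 - 0.8506*x^2 - 3.641*x - 0.735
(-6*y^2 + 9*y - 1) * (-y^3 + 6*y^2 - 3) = 6*y^5 - 45*y^4 + 55*y^3 + 12*y^2 - 27*y + 3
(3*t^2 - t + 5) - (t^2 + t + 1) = 2*t^2 - 2*t + 4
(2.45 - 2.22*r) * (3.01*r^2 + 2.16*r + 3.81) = -6.6822*r^3 + 2.5793*r^2 - 3.1662*r + 9.3345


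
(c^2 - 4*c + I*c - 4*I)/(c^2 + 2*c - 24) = (c + I)/(c + 6)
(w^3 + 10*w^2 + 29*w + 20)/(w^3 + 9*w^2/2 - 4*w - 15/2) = 2*(w + 4)/(2*w - 3)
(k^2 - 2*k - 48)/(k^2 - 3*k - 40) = (k + 6)/(k + 5)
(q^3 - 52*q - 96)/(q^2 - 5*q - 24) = (q^2 + 8*q + 12)/(q + 3)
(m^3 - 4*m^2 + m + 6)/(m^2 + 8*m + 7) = (m^2 - 5*m + 6)/(m + 7)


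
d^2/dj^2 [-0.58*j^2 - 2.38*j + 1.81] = -1.16000000000000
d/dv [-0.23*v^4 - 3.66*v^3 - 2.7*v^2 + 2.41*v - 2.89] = -0.92*v^3 - 10.98*v^2 - 5.4*v + 2.41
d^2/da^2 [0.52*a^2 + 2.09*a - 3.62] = 1.04000000000000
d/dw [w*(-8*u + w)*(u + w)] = -8*u^2 - 14*u*w + 3*w^2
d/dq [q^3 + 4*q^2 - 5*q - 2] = 3*q^2 + 8*q - 5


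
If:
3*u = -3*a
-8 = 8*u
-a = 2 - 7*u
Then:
No Solution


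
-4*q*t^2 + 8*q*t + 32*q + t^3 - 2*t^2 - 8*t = (-4*q + t)*(t - 4)*(t + 2)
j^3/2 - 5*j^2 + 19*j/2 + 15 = (j/2 + 1/2)*(j - 6)*(j - 5)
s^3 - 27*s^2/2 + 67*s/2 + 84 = (s - 8)*(s - 7)*(s + 3/2)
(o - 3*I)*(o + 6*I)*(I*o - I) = I*o^3 - 3*o^2 - I*o^2 + 3*o + 18*I*o - 18*I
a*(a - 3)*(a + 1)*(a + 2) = a^4 - 7*a^2 - 6*a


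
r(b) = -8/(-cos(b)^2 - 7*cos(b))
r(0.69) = 1.33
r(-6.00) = 1.05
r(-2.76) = -1.42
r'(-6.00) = 0.34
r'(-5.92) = 0.46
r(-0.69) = 1.33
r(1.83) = -4.63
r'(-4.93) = 23.92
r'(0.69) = 1.21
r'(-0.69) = -1.21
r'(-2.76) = -0.48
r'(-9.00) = -0.55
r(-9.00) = -1.44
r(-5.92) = 1.08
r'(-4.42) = 13.15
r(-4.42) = -4.14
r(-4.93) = 5.14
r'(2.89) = 0.30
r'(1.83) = 16.79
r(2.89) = -1.37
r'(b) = -8*(-2*sin(b)*cos(b) - 7*sin(b))/(-cos(b)^2 - 7*cos(b))^2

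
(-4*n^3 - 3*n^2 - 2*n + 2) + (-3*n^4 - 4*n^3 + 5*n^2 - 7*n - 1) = -3*n^4 - 8*n^3 + 2*n^2 - 9*n + 1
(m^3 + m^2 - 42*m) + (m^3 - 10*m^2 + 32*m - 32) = 2*m^3 - 9*m^2 - 10*m - 32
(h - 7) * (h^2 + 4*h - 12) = h^3 - 3*h^2 - 40*h + 84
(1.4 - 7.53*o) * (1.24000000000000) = 1.736 - 9.3372*o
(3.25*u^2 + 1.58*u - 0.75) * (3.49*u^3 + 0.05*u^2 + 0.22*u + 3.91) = 11.3425*u^5 + 5.6767*u^4 - 1.8235*u^3 + 13.0176*u^2 + 6.0128*u - 2.9325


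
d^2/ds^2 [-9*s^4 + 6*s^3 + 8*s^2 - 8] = -108*s^2 + 36*s + 16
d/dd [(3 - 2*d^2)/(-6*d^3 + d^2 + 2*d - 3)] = 2*(-6*d^4 + 25*d^2 + 3*d - 3)/(36*d^6 - 12*d^5 - 23*d^4 + 40*d^3 - 2*d^2 - 12*d + 9)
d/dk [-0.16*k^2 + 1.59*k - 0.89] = 1.59 - 0.32*k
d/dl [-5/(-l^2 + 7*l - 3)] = 5*(7 - 2*l)/(l^2 - 7*l + 3)^2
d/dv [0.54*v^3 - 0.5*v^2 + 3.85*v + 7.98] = 1.62*v^2 - 1.0*v + 3.85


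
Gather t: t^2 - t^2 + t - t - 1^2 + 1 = 0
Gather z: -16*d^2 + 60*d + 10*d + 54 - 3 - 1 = -16*d^2 + 70*d + 50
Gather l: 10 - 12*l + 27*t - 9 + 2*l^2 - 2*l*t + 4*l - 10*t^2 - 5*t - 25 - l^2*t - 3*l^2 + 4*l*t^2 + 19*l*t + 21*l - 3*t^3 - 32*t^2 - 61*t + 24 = l^2*(-t - 1) + l*(4*t^2 + 17*t + 13) - 3*t^3 - 42*t^2 - 39*t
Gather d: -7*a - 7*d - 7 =-7*a - 7*d - 7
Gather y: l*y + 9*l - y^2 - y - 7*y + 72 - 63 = 9*l - y^2 + y*(l - 8) + 9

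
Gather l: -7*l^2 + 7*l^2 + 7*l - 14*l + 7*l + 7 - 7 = 0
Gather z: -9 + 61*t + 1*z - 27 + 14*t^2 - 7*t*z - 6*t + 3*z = 14*t^2 + 55*t + z*(4 - 7*t) - 36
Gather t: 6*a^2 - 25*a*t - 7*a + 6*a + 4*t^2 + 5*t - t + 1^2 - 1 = 6*a^2 - a + 4*t^2 + t*(4 - 25*a)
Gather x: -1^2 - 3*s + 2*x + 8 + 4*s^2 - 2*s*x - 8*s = 4*s^2 - 11*s + x*(2 - 2*s) + 7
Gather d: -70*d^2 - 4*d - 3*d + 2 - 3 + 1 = -70*d^2 - 7*d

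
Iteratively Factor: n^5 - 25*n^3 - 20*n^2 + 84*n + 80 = (n - 2)*(n^4 + 2*n^3 - 21*n^2 - 62*n - 40) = (n - 2)*(n + 2)*(n^3 - 21*n - 20) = (n - 2)*(n + 2)*(n + 4)*(n^2 - 4*n - 5) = (n - 5)*(n - 2)*(n + 2)*(n + 4)*(n + 1)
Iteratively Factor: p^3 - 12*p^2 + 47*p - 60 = (p - 3)*(p^2 - 9*p + 20) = (p - 5)*(p - 3)*(p - 4)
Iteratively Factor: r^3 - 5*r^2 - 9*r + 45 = (r - 3)*(r^2 - 2*r - 15) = (r - 3)*(r + 3)*(r - 5)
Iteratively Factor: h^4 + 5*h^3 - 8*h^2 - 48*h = (h + 4)*(h^3 + h^2 - 12*h) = h*(h + 4)*(h^2 + h - 12) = h*(h - 3)*(h + 4)*(h + 4)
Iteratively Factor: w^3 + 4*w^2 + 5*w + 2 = (w + 2)*(w^2 + 2*w + 1) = (w + 1)*(w + 2)*(w + 1)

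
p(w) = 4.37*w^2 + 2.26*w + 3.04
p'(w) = 8.74*w + 2.26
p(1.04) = 10.12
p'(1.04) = 11.35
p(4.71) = 110.63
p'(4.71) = 43.43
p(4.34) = 95.16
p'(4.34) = 40.19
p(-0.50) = 3.00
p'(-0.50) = -2.11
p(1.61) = 18.01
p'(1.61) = 16.33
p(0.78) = 7.46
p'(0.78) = 9.08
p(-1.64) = 11.09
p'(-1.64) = -12.07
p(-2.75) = 29.87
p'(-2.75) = -21.78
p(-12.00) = 605.20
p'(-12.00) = -102.62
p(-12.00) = 605.20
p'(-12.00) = -102.62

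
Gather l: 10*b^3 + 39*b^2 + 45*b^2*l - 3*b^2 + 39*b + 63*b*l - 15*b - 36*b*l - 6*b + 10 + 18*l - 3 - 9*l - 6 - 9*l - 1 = 10*b^3 + 36*b^2 + 18*b + l*(45*b^2 + 27*b)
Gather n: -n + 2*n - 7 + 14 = n + 7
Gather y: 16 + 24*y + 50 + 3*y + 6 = 27*y + 72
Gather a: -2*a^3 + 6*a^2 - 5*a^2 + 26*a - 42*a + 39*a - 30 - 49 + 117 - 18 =-2*a^3 + a^2 + 23*a + 20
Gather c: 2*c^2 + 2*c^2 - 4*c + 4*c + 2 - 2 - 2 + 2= 4*c^2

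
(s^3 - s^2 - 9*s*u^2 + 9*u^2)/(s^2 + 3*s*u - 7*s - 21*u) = (s^2 - 3*s*u - s + 3*u)/(s - 7)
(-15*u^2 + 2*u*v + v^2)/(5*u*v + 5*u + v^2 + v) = (-3*u + v)/(v + 1)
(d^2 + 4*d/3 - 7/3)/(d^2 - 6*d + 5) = (d + 7/3)/(d - 5)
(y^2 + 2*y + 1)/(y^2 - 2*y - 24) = (y^2 + 2*y + 1)/(y^2 - 2*y - 24)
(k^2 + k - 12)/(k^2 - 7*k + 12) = (k + 4)/(k - 4)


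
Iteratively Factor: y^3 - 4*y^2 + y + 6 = (y - 2)*(y^2 - 2*y - 3) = (y - 2)*(y + 1)*(y - 3)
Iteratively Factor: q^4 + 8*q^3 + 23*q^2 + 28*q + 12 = (q + 3)*(q^3 + 5*q^2 + 8*q + 4) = (q + 1)*(q + 3)*(q^2 + 4*q + 4) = (q + 1)*(q + 2)*(q + 3)*(q + 2)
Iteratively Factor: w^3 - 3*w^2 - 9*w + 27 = (w - 3)*(w^2 - 9) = (w - 3)^2*(w + 3)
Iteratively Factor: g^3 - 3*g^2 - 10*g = (g + 2)*(g^2 - 5*g) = g*(g + 2)*(g - 5)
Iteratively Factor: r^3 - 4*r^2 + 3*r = (r - 1)*(r^2 - 3*r) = r*(r - 1)*(r - 3)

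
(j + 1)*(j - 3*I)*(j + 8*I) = j^3 + j^2 + 5*I*j^2 + 24*j + 5*I*j + 24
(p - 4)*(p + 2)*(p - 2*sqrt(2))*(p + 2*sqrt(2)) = p^4 - 2*p^3 - 16*p^2 + 16*p + 64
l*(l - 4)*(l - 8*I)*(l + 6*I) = l^4 - 4*l^3 - 2*I*l^3 + 48*l^2 + 8*I*l^2 - 192*l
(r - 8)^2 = r^2 - 16*r + 64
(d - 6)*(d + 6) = d^2 - 36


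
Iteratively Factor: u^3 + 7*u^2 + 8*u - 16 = (u - 1)*(u^2 + 8*u + 16) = (u - 1)*(u + 4)*(u + 4)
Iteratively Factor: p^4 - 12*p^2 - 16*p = (p)*(p^3 - 12*p - 16) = p*(p + 2)*(p^2 - 2*p - 8) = p*(p + 2)^2*(p - 4)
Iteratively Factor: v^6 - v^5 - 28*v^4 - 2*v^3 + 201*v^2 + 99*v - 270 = (v + 2)*(v^5 - 3*v^4 - 22*v^3 + 42*v^2 + 117*v - 135) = (v + 2)*(v + 3)*(v^4 - 6*v^3 - 4*v^2 + 54*v - 45) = (v - 1)*(v + 2)*(v + 3)*(v^3 - 5*v^2 - 9*v + 45) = (v - 1)*(v + 2)*(v + 3)^2*(v^2 - 8*v + 15) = (v - 3)*(v - 1)*(v + 2)*(v + 3)^2*(v - 5)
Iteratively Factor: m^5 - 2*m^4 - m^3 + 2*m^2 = (m + 1)*(m^4 - 3*m^3 + 2*m^2) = m*(m + 1)*(m^3 - 3*m^2 + 2*m) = m^2*(m + 1)*(m^2 - 3*m + 2) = m^2*(m - 1)*(m + 1)*(m - 2)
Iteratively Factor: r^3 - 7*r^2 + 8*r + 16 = (r - 4)*(r^2 - 3*r - 4) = (r - 4)*(r + 1)*(r - 4)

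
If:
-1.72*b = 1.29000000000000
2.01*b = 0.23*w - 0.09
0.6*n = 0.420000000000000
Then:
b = -0.75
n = 0.70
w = -6.16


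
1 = 1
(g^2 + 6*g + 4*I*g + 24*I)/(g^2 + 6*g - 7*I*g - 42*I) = (g + 4*I)/(g - 7*I)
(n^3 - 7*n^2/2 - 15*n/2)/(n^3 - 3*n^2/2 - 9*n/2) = (n - 5)/(n - 3)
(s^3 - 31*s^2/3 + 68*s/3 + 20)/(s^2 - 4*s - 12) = (3*s^2 - 13*s - 10)/(3*(s + 2))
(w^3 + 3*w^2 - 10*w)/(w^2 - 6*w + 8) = w*(w + 5)/(w - 4)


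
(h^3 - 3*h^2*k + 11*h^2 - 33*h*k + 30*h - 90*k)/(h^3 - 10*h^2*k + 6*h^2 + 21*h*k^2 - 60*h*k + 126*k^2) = (h + 5)/(h - 7*k)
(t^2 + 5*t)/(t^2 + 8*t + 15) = t/(t + 3)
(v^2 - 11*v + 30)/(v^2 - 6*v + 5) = (v - 6)/(v - 1)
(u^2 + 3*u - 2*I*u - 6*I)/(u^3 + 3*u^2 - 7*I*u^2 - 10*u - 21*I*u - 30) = 1/(u - 5*I)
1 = 1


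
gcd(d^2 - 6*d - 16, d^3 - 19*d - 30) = d + 2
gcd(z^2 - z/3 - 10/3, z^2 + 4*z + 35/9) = z + 5/3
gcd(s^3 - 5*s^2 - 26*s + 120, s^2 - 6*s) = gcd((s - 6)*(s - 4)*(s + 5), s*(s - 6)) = s - 6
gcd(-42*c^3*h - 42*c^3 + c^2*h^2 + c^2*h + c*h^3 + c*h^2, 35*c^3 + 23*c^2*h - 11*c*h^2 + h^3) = 1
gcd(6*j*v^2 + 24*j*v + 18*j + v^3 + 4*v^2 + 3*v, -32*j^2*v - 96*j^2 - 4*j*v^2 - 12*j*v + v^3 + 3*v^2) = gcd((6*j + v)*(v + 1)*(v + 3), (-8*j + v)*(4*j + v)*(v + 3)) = v + 3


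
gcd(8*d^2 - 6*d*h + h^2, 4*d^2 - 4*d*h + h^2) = 2*d - h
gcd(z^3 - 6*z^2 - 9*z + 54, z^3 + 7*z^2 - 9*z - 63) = z^2 - 9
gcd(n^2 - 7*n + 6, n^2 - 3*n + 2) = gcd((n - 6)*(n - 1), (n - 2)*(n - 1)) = n - 1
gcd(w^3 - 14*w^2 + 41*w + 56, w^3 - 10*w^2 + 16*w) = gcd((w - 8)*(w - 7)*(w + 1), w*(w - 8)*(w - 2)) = w - 8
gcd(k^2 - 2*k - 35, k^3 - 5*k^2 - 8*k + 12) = 1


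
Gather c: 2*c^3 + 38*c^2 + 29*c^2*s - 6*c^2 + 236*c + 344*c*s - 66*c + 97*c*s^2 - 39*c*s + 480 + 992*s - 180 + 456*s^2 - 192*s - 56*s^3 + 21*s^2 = 2*c^3 + c^2*(29*s + 32) + c*(97*s^2 + 305*s + 170) - 56*s^3 + 477*s^2 + 800*s + 300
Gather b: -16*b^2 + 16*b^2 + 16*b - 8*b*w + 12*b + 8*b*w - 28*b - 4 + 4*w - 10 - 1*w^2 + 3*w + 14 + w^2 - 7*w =0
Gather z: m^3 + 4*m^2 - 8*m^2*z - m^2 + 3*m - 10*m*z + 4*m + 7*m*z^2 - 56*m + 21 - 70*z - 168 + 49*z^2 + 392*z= m^3 + 3*m^2 - 49*m + z^2*(7*m + 49) + z*(-8*m^2 - 10*m + 322) - 147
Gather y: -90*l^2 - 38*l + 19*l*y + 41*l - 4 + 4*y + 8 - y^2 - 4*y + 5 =-90*l^2 + 19*l*y + 3*l - y^2 + 9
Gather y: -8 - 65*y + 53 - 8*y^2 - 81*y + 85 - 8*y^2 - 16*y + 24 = -16*y^2 - 162*y + 154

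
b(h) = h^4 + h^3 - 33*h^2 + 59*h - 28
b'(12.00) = 6611.00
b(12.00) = 18392.00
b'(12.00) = 6611.00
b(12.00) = 18392.00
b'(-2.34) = 178.62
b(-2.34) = -329.59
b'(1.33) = -14.06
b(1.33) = -2.42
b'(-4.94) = -23.96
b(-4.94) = -649.80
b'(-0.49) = 91.59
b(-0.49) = -64.89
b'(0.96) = 1.94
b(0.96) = -0.04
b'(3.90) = 84.51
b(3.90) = -9.17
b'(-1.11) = 130.49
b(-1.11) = -134.00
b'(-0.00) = 59.00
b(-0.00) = -28.00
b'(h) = 4*h^3 + 3*h^2 - 66*h + 59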